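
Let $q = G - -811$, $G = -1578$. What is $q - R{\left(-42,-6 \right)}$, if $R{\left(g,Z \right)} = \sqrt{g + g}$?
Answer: $-767 - 2 i \sqrt{21} \approx -767.0 - 9.1651 i$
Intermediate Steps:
$R{\left(g,Z \right)} = \sqrt{2} \sqrt{g}$ ($R{\left(g,Z \right)} = \sqrt{2 g} = \sqrt{2} \sqrt{g}$)
$q = -767$ ($q = -1578 - -811 = -1578 + 811 = -767$)
$q - R{\left(-42,-6 \right)} = -767 - \sqrt{2} \sqrt{-42} = -767 - \sqrt{2} i \sqrt{42} = -767 - 2 i \sqrt{21}$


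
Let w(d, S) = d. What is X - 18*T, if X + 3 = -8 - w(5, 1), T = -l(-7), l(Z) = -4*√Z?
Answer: -16 - 72*I*√7 ≈ -16.0 - 190.49*I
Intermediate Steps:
T = 4*I*√7 (T = -(-4)*√(-7) = -(-4)*I*√7 = 4*I*√7 ≈ 10.583*I)
X = -16 (X = -3 + (-8 - 1*5) = -3 + (-8 - 5) = -3 - 13 = -16)
X - 18*T = -16 - 72*I*√7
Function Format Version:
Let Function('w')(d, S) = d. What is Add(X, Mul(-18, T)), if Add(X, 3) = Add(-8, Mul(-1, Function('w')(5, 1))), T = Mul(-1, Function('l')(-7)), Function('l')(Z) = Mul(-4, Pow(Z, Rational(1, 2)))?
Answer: Add(-16, Mul(-72, I, Pow(7, Rational(1, 2)))) ≈ Add(-16.000, Mul(-190.49, I))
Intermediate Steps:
T = Mul(4, I, Pow(7, Rational(1, 2))) (T = Mul(-1, Mul(-4, Pow(-7, Rational(1, 2)))) = Mul(-1, Mul(-4, Mul(I, Pow(7, Rational(1, 2))))) = Mul(-1, Mul(-4, I, Pow(7, Rational(1, 2)))) = Mul(4, I, Pow(7, Rational(1, 2))) ≈ Mul(10.583, I))
X = -16 (X = Add(-3, Add(-8, Mul(-1, 5))) = Add(-3, Add(-8, -5)) = Add(-3, -13) = -16)
Add(X, Mul(-18, T)) = Add(-16, Mul(-18, Mul(4, I, Pow(7, Rational(1, 2))))) = Add(-16, Mul(-72, I, Pow(7, Rational(1, 2))))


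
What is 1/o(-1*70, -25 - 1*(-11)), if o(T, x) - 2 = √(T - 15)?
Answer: 2/89 - I*√85/89 ≈ 0.022472 - 0.10359*I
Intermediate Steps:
o(T, x) = 2 + √(-15 + T) (o(T, x) = 2 + √(T - 15) = 2 + √(-15 + T))
1/o(-1*70, -25 - 1*(-11)) = 1/(2 + √(-15 - 1*70)) = 1/(2 + √(-15 - 70)) = 1/(2 + √(-85)) = 1/(2 + I*√85)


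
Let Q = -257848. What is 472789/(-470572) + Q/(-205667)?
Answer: 24098953793/96781131524 ≈ 0.24900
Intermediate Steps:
472789/(-470572) + Q/(-205667) = 472789/(-470572) - 257848/(-205667) = 472789*(-1/470572) - 257848*(-1/205667) = -472789/470572 + 257848/205667 = 24098953793/96781131524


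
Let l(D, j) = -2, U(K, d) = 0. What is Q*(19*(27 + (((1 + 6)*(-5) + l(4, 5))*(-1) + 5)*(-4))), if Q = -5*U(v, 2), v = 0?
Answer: 0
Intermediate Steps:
Q = 0 (Q = -5*0 = 0)
Q*(19*(27 + (((1 + 6)*(-5) + l(4, 5))*(-1) + 5)*(-4))) = 0*(19*(27 + (((1 + 6)*(-5) - 2)*(-1) + 5)*(-4))) = 0*(19*(27 + ((7*(-5) - 2)*(-1) + 5)*(-4))) = 0*(19*(27 + ((-35 - 2)*(-1) + 5)*(-4))) = 0*(19*(27 + (-37*(-1) + 5)*(-4))) = 0*(19*(27 + (37 + 5)*(-4))) = 0*(19*(27 + 42*(-4))) = 0*(19*(27 - 168)) = 0*(19*(-141)) = 0*(-2679) = 0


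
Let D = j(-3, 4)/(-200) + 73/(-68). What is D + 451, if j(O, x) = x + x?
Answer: 764807/1700 ≈ 449.89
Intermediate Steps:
j(O, x) = 2*x
D = -1893/1700 (D = (2*4)/(-200) + 73/(-68) = 8*(-1/200) + 73*(-1/68) = -1/25 - 73/68 = -1893/1700 ≈ -1.1135)
D + 451 = -1893/1700 + 451 = 764807/1700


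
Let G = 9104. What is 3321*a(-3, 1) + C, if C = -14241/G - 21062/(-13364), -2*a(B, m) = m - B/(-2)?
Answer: 25253627167/30416464 ≈ 830.26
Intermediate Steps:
a(B, m) = -m/2 - B/4 (a(B, m) = -(m - B/(-2))/2 = -(m - B*(-1)/2)/2 = -(m - (-1)*B/2)/2 = -(m + B/2)/2 = -m/2 - B/4)
C = 357931/30416464 (C = -14241/9104 - 21062/(-13364) = -14241*1/9104 - 21062*(-1/13364) = -14241/9104 + 10531/6682 = 357931/30416464 ≈ 0.011768)
3321*a(-3, 1) + C = 3321*(-½*1 - ¼*(-3)) + 357931/30416464 = 3321*(-½ + ¾) + 357931/30416464 = 3321*(¼) + 357931/30416464 = 3321/4 + 357931/30416464 = 25253627167/30416464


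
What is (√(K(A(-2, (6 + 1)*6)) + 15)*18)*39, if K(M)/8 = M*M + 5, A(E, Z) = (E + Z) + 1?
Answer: 702*√13503 ≈ 81574.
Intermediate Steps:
A(E, Z) = 1 + E + Z
K(M) = 40 + 8*M² (K(M) = 8*(M*M + 5) = 8*(M² + 5) = 8*(5 + M²) = 40 + 8*M²)
(√(K(A(-2, (6 + 1)*6)) + 15)*18)*39 = (√((40 + 8*(1 - 2 + (6 + 1)*6)²) + 15)*18)*39 = (√((40 + 8*(1 - 2 + 7*6)²) + 15)*18)*39 = (√((40 + 8*(1 - 2 + 42)²) + 15)*18)*39 = (√((40 + 8*41²) + 15)*18)*39 = (√((40 + 8*1681) + 15)*18)*39 = (√((40 + 13448) + 15)*18)*39 = (√(13488 + 15)*18)*39 = (√13503*18)*39 = (18*√13503)*39 = 702*√13503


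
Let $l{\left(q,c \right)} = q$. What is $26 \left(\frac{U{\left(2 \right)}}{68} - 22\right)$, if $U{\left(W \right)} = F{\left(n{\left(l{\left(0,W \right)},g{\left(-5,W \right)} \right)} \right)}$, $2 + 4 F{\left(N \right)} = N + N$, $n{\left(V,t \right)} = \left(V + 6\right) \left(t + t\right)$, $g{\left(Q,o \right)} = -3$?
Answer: $- \frac{39377}{68} \approx -579.07$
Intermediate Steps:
$n{\left(V,t \right)} = 2 t \left(6 + V\right)$ ($n{\left(V,t \right)} = \left(6 + V\right) 2 t = 2 t \left(6 + V\right)$)
$F{\left(N \right)} = - \frac{1}{2} + \frac{N}{2}$ ($F{\left(N \right)} = - \frac{1}{2} + \frac{N + N}{4} = - \frac{1}{2} + \frac{2 N}{4} = - \frac{1}{2} + \frac{N}{2}$)
$U{\left(W \right)} = - \frac{37}{2}$ ($U{\left(W \right)} = - \frac{1}{2} + \frac{2 \left(-3\right) \left(6 + 0\right)}{2} = - \frac{1}{2} + \frac{2 \left(-3\right) 6}{2} = - \frac{1}{2} + \frac{1}{2} \left(-36\right) = - \frac{1}{2} - 18 = - \frac{37}{2}$)
$26 \left(\frac{U{\left(2 \right)}}{68} - 22\right) = 26 \left(- \frac{37}{2 \cdot 68} - 22\right) = 26 \left(\left(- \frac{37}{2}\right) \frac{1}{68} - 22\right) = 26 \left(- \frac{37}{136} - 22\right) = 26 \left(- \frac{3029}{136}\right) = - \frac{39377}{68}$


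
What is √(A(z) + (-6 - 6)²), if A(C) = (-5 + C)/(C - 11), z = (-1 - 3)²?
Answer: √3655/5 ≈ 12.091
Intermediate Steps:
z = 16 (z = (-4)² = 16)
A(C) = (-5 + C)/(-11 + C)
√(A(z) + (-6 - 6)²) = √((-5 + 16)/(-11 + 16) + (-6 - 6)²) = √(11/5 + (-12)²) = √((⅕)*11 + 144) = √(11/5 + 144) = √(731/5) = √3655/5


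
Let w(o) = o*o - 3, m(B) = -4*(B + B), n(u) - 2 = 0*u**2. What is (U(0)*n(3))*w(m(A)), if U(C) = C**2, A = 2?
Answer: 0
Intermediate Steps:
n(u) = 2 (n(u) = 2 + 0*u**2 = 2 + 0 = 2)
m(B) = -8*B
w(o) = -3 + o**2 (w(o) = o**2 - 3 = -3 + o**2)
(U(0)*n(3))*w(m(A)) = (0**2*2)*(-3 + (-8*2)**2) = (0*2)*(-3 + (-16)**2) = 0*(-3 + 256) = 0*253 = 0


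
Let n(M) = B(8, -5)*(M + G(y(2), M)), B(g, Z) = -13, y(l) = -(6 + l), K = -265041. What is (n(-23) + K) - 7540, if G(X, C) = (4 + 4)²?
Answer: -273114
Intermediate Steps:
y(l) = -6 - l
G(X, C) = 64 (G(X, C) = 8² = 64)
n(M) = -832 - 13*M (n(M) = -13*(M + 64) = -13*(64 + M) = -832 - 13*M)
(n(-23) + K) - 7540 = ((-832 - 13*(-23)) - 265041) - 7540 = ((-832 + 299) - 265041) - 7540 = (-533 - 265041) - 7540 = -265574 - 7540 = -273114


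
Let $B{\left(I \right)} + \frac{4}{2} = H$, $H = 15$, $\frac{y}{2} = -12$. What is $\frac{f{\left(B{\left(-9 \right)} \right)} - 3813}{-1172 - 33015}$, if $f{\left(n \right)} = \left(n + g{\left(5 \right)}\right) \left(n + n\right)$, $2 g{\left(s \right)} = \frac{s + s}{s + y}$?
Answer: $\frac{66155}{649553} \approx 0.10185$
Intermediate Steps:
$y = -24$ ($y = 2 \left(-12\right) = -24$)
$g{\left(s \right)} = \frac{s}{-24 + s}$ ($g{\left(s \right)} = \frac{\left(s + s\right) \frac{1}{s - 24}}{2} = \frac{2 s \frac{1}{-24 + s}}{2} = \frac{s}{-24 + s}$)
$B{\left(I \right)} = 13$ ($B{\left(I \right)} = -2 + 15 = 13$)
$f{\left(n \right)} = 2 n \left(- \frac{5}{19} + n\right)$ ($f{\left(n \right)} = \left(n + \frac{5}{-24 + 5}\right) \left(n + n\right) = \left(n + \frac{5}{-19}\right) 2 n = \left(n + 5 \left(- \frac{1}{19}\right)\right) 2 n = \left(n - \frac{5}{19}\right) 2 n = \left(- \frac{5}{19} + n\right) 2 n = 2 n \left(- \frac{5}{19} + n\right)$)
$\frac{f{\left(B{\left(-9 \right)} \right)} - 3813}{-1172 - 33015} = \frac{\frac{2}{19} \cdot 13 \left(-5 + 19 \cdot 13\right) - 3813}{-1172 - 33015} = \frac{\frac{2}{19} \cdot 13 \left(-5 + 247\right) - 3813}{-34187} = \left(\frac{2}{19} \cdot 13 \cdot 242 - 3813\right) \left(- \frac{1}{34187}\right) = \left(\frac{6292}{19} - 3813\right) \left(- \frac{1}{34187}\right) = \left(- \frac{66155}{19}\right) \left(- \frac{1}{34187}\right) = \frac{66155}{649553}$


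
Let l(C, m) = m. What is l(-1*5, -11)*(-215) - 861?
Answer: 1504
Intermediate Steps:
l(-1*5, -11)*(-215) - 861 = -11*(-215) - 861 = 2365 - 861 = 1504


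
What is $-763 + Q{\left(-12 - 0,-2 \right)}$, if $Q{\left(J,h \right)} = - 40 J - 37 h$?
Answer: $-209$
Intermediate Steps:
$-763 + Q{\left(-12 - 0,-2 \right)} = -763 - \left(-74 + 40 \left(-12 - 0\right)\right) = -763 - \left(-74 + 40 \left(-12 + 0\right)\right) = -763 + \left(\left(-40\right) \left(-12\right) + 74\right) = -763 + \left(480 + 74\right) = -763 + 554 = -209$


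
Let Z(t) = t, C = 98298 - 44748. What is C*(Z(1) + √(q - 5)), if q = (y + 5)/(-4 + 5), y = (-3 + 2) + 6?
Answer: 53550 + 53550*√5 ≈ 1.7329e+5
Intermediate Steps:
C = 53550
y = 5 (y = -1 + 6 = 5)
q = 10 (q = (5 + 5)/(-4 + 5) = 10/1 = 10*1 = 10)
C*(Z(1) + √(q - 5)) = 53550*(1 + √(10 - 5)) = 53550*(1 + √5) = 53550 + 53550*√5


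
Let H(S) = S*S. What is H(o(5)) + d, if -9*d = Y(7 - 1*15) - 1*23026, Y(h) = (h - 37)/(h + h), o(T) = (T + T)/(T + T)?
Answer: 368515/144 ≈ 2559.1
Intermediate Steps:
o(T) = 1 (o(T) = (2*T)/((2*T)) = (2*T)*(1/(2*T)) = 1)
H(S) = S**2
Y(h) = (-37 + h)/(2*h) (Y(h) = (-37 + h)/((2*h)) = (-37 + h)*(1/(2*h)) = (-37 + h)/(2*h))
d = 368371/144 (d = -((-37 + (7 - 1*15))/(2*(7 - 1*15)) - 1*23026)/9 = -((-37 + (7 - 15))/(2*(7 - 15)) - 23026)/9 = -((1/2)*(-37 - 8)/(-8) - 23026)/9 = -((1/2)*(-1/8)*(-45) - 23026)/9 = -(45/16 - 23026)/9 = -1/9*(-368371/16) = 368371/144 ≈ 2558.1)
H(o(5)) + d = 1**2 + 368371/144 = 1 + 368371/144 = 368515/144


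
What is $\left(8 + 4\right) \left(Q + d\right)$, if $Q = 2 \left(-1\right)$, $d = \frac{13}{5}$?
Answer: $\frac{36}{5} \approx 7.2$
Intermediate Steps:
$d = \frac{13}{5}$ ($d = 13 \cdot \frac{1}{5} = \frac{13}{5} \approx 2.6$)
$Q = -2$
$\left(8 + 4\right) \left(Q + d\right) = \left(8 + 4\right) \left(-2 + \frac{13}{5}\right) = 12 \cdot \frac{3}{5} = \frac{36}{5}$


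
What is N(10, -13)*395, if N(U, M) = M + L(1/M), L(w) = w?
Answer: -67150/13 ≈ -5165.4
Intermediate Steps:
N(U, M) = M + 1/M
N(10, -13)*395 = (-13 + 1/(-13))*395 = (-13 - 1/13)*395 = -170/13*395 = -67150/13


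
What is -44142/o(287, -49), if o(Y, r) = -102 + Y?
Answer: -44142/185 ≈ -238.61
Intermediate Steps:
-44142/o(287, -49) = -44142/(-102 + 287) = -44142/185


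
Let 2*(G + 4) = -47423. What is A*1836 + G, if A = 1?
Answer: -43759/2 ≈ -21880.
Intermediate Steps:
G = -47431/2 (G = -4 + (½)*(-47423) = -4 - 47423/2 = -47431/2 ≈ -23716.)
A*1836 + G = 1*1836 - 47431/2 = 1836 - 47431/2 = -43759/2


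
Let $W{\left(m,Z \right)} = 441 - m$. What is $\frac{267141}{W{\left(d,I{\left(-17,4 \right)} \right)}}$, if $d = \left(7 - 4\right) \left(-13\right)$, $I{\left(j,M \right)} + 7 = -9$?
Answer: $\frac{89047}{160} \approx 556.54$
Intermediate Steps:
$I{\left(j,M \right)} = -16$ ($I{\left(j,M \right)} = -7 - 9 = -16$)
$d = -39$ ($d = 3 \left(-13\right) = -39$)
$\frac{267141}{W{\left(d,I{\left(-17,4 \right)} \right)}} = \frac{267141}{441 - -39} = \frac{267141}{441 + 39} = \frac{267141}{480} = 267141 \cdot \frac{1}{480} = \frac{89047}{160}$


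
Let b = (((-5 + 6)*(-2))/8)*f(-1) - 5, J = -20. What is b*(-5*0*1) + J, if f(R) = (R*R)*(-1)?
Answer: -20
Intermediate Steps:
f(R) = -R**2 (f(R) = R**2*(-1) = -R**2)
b = -19/4 (b = (((-5 + 6)*(-2))/8)*(-1*(-1)**2) - 5 = ((1*(-2))*(1/8))*(-1*1) - 5 = -2*1/8*(-1) - 5 = -1/4*(-1) - 5 = 1/4 - 5 = -19/4 ≈ -4.7500)
b*(-5*0*1) + J = -19*(-5*0)/4 - 20 = -0 - 20 = -19/4*0 - 20 = 0 - 20 = -20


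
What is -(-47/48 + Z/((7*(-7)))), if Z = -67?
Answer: -913/2352 ≈ -0.38818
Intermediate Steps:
-(-47/48 + Z/((7*(-7)))) = -(-47/48 - 67/(7*(-7))) = -(-47*1/48 - 67/(-49)) = -(-47/48 - 67*(-1/49)) = -(-47/48 + 67/49) = -1*913/2352 = -913/2352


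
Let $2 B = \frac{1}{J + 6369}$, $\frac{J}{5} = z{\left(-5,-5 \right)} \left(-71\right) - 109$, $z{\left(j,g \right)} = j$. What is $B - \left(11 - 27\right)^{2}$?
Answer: $- \frac{3890687}{15198} \approx -256.0$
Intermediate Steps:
$J = 1230$ ($J = 5 \left(\left(-5\right) \left(-71\right) - 109\right) = 5 \left(355 - 109\right) = 5 \cdot 246 = 1230$)
$B = \frac{1}{15198}$ ($B = \frac{1}{2 \left(1230 + 6369\right)} = \frac{1}{2 \cdot 7599} = \frac{1}{2} \cdot \frac{1}{7599} = \frac{1}{15198} \approx 6.5798 \cdot 10^{-5}$)
$B - \left(11 - 27\right)^{2} = \frac{1}{15198} - \left(11 - 27\right)^{2} = \frac{1}{15198} - \left(-16\right)^{2} = \frac{1}{15198} - 256 = - \frac{3890687}{15198}$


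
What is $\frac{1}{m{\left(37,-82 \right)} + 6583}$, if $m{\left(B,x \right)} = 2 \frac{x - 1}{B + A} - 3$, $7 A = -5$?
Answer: $\frac{127}{835079} \approx 0.00015208$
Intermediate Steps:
$A = - \frac{5}{7}$ ($A = \frac{1}{7} \left(-5\right) = - \frac{5}{7} \approx -0.71429$)
$m{\left(B,x \right)} = -3 + \frac{2 \left(-1 + x\right)}{- \frac{5}{7} + B}$ ($m{\left(B,x \right)} = 2 \frac{x - 1}{B - \frac{5}{7}} - 3 = 2 \frac{-1 + x}{- \frac{5}{7} + B} - 3 = \frac{2 \left(-1 + x\right)}{- \frac{5}{7} + B} - 3 = -3 + \frac{2 \left(-1 + x\right)}{- \frac{5}{7} + B}$)
$\frac{1}{m{\left(37,-82 \right)} + 6583} = \frac{1}{\frac{1 - 777 + 14 \left(-82\right)}{-5 + 7 \cdot 37} + 6583} = \frac{1}{\frac{1 - 777 - 1148}{-5 + 259} + 6583} = \frac{1}{\frac{1}{254} \left(-1924\right) + 6583} = \frac{1}{- \frac{962}{127} + 6583} = \frac{1}{\frac{835079}{127}} = \frac{127}{835079}$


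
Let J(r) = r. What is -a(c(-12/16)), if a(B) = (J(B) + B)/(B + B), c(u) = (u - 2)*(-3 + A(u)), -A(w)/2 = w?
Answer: -1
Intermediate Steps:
A(w) = -2*w
c(u) = (-3 - 2*u)*(-2 + u) (c(u) = (u - 2)*(-3 - 2*u) = (-2 + u)*(-3 - 2*u) = (-3 - 2*u)*(-2 + u))
a(B) = 1 (a(B) = (B + B)/(B + B) = (2*B)/((2*B)) = (2*B)*(1/(2*B)) = 1)
-a(c(-12/16)) = -1*1 = -1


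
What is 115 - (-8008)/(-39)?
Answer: -271/3 ≈ -90.333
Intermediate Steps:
115 - (-8008)/(-39) = 115 - (-8008)*(-1)/39 = 115 - 104*77/39 = 115 - 616/3 = -271/3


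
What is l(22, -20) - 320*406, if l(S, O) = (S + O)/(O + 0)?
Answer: -1299201/10 ≈ -1.2992e+5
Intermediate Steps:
l(S, O) = (O + S)/O
l(22, -20) - 320*406 = (-20 + 22)/(-20) - 320*406 = -1/20*2 - 129920 = -⅒ - 129920 = -1299201/10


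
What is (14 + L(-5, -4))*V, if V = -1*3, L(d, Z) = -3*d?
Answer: -87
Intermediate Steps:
V = -3
(14 + L(-5, -4))*V = (14 - 3*(-5))*(-3) = (14 + 15)*(-3) = 29*(-3) = -87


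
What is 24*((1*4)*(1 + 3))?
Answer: 384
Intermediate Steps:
24*((1*4)*(1 + 3)) = 24*(4*4) = 24*16 = 384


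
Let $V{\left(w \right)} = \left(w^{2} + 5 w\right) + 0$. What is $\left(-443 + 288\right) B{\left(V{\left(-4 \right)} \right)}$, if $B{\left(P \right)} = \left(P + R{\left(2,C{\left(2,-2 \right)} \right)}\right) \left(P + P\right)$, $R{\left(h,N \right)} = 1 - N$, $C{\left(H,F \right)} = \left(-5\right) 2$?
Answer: $8680$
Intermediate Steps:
$C{\left(H,F \right)} = -10$
$V{\left(w \right)} = w^{2} + 5 w$
$B{\left(P \right)} = 2 P \left(11 + P\right)$ ($B{\left(P \right)} = \left(P + \left(1 - -10\right)\right) \left(P + P\right) = \left(P + \left(1 + 10\right)\right) 2 P = \left(P + 11\right) 2 P = \left(11 + P\right) 2 P = 2 P \left(11 + P\right)$)
$\left(-443 + 288\right) B{\left(V{\left(-4 \right)} \right)} = \left(-443 + 288\right) 2 \left(- 4 \left(5 - 4\right)\right) \left(11 - 4 \left(5 - 4\right)\right) = - 155 \cdot 2 \left(\left(-4\right) 1\right) \left(11 - 4\right) = - 155 \cdot 2 \left(-4\right) \left(11 - 4\right) = - 155 \cdot 2 \left(-4\right) 7 = \left(-155\right) \left(-56\right) = 8680$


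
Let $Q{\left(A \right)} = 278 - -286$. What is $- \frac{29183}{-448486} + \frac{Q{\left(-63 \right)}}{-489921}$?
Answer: $\frac{4681472813}{73240903202} \approx 0.063919$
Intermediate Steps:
$Q{\left(A \right)} = 564$ ($Q{\left(A \right)} = 278 + 286 = 564$)
$- \frac{29183}{-448486} + \frac{Q{\left(-63 \right)}}{-489921} = - \frac{29183}{-448486} + \frac{564}{-489921} = \left(-29183\right) \left(- \frac{1}{448486}\right) + 564 \left(- \frac{1}{489921}\right) = \frac{29183}{448486} - \frac{188}{163307} = \frac{4681472813}{73240903202}$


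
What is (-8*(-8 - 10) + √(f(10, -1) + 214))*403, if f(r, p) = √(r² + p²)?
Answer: 58032 + 403*√(214 + √101) ≈ 64064.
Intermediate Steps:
f(r, p) = √(p² + r²)
(-8*(-8 - 10) + √(f(10, -1) + 214))*403 = (-8*(-8 - 10) + √(√((-1)² + 10²) + 214))*403 = (-8*(-18) + √(√(1 + 100) + 214))*403 = (144 + √(√101 + 214))*403 = (144 + √(214 + √101))*403 = 58032 + 403*√(214 + √101)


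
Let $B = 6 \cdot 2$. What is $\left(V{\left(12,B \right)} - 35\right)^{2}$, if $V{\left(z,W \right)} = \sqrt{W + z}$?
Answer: $1249 - 140 \sqrt{6} \approx 906.07$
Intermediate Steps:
$B = 12$
$\left(V{\left(12,B \right)} - 35\right)^{2} = \left(\sqrt{12 + 12} - 35\right)^{2} = \left(\sqrt{24} - 35\right)^{2} = \left(2 \sqrt{6} - 35\right)^{2} = \left(-35 + 2 \sqrt{6}\right)^{2}$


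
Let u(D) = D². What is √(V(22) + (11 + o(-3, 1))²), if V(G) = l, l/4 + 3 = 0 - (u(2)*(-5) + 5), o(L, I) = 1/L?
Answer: 4*√91/3 ≈ 12.719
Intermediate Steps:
l = 48 (l = -12 + 4*(0 - (2²*(-5) + 5)) = -12 + 4*(0 - (4*(-5) + 5)) = -12 + 4*(0 - (-20 + 5)) = -12 + 4*(0 - 1*(-15)) = -12 + 4*(0 + 15) = -12 + 4*15 = -12 + 60 = 48)
V(G) = 48
√(V(22) + (11 + o(-3, 1))²) = √(48 + (11 + 1/(-3))²) = √(48 + (11 - ⅓)²) = √(48 + (32/3)²) = √(48 + 1024/9) = √(1456/9) = 4*√91/3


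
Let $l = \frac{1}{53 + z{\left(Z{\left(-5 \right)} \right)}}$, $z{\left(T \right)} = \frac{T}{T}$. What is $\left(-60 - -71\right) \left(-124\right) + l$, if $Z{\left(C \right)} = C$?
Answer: $- \frac{73655}{54} \approx -1364.0$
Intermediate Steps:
$z{\left(T \right)} = 1$
$l = \frac{1}{54}$ ($l = \frac{1}{53 + 1} = \frac{1}{54} \approx 0.018519$)
$\left(-60 - -71\right) \left(-124\right) + l = \left(-60 - -71\right) \left(-124\right) + \frac{1}{54} = \left(-60 + 71\right) \left(-124\right) + \frac{1}{54} = 11 \left(-124\right) + \frac{1}{54} = -1364 + \frac{1}{54} = - \frac{73655}{54}$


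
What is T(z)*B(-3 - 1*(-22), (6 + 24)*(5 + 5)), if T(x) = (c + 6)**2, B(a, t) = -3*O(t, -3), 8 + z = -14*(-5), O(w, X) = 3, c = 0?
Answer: -324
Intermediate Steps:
z = 62 (z = -8 - 14*(-5) = -8 + 70 = 62)
B(a, t) = -9 (B(a, t) = -3*3 = -9)
T(x) = 36 (T(x) = (0 + 6)**2 = 6**2 = 36)
T(z)*B(-3 - 1*(-22), (6 + 24)*(5 + 5)) = 36*(-9) = -324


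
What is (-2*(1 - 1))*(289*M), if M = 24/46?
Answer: 0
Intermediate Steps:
M = 12/23 (M = 24*(1/46) = 12/23 ≈ 0.52174)
(-2*(1 - 1))*(289*M) = (-2*(1 - 1))*(289*(12/23)) = -2*0*(3468/23) = 0*(3468/23) = 0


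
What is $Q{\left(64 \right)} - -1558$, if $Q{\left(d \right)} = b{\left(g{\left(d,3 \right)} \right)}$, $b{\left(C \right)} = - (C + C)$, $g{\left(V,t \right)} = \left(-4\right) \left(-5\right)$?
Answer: $1518$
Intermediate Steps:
$g{\left(V,t \right)} = 20$
$b{\left(C \right)} = - 2 C$
$Q{\left(d \right)} = -40$ ($Q{\left(d \right)} = \left(-2\right) 20 = -40$)
$Q{\left(64 \right)} - -1558 = -40 - -1558 = -40 + 1558 = 1518$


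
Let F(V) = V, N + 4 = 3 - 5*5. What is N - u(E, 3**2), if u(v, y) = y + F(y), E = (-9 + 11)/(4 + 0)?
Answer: -44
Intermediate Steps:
N = -26 (N = -4 + (3 - 5*5) = -4 + (3 - 25) = -4 - 22 = -26)
E = 1/2 (E = 2/4 = 2*(1/4) = 1/2 ≈ 0.50000)
u(v, y) = 2*y (u(v, y) = y + y = 2*y)
N - u(E, 3**2) = -26 - 2*3**2 = -26 - 2*9 = -26 - 1*18 = -26 - 18 = -44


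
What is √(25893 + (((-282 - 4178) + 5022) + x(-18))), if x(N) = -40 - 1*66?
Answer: √26349 ≈ 162.32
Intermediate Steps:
x(N) = -106 (x(N) = -40 - 66 = -106)
√(25893 + (((-282 - 4178) + 5022) + x(-18))) = √(25893 + (((-282 - 4178) + 5022) - 106)) = √(25893 + ((-4460 + 5022) - 106)) = √(25893 + (562 - 106)) = √(25893 + 456) = √26349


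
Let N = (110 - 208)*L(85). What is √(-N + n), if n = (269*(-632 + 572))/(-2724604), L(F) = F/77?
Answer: 5*√242946258632143/7492661 ≈ 10.401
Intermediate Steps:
L(F) = F/77 (L(F) = F*(1/77) = F/77)
N = -1190/11 (N = (110 - 208)*((1/77)*85) = -98*85/77 = -1190/11 ≈ -108.18)
n = 4035/681151 (n = (269*(-60))*(-1/2724604) = -16140*(-1/2724604) = 4035/681151 ≈ 0.0059238)
√(-N + n) = √(-1*(-1190/11) + 4035/681151) = √(1190/11 + 4035/681151) = √(810614075/7492661) = 5*√242946258632143/7492661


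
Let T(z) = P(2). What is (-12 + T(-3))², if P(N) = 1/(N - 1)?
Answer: 121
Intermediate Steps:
P(N) = 1/(-1 + N)
T(z) = 1 (T(z) = 1/(-1 + 2) = 1/1 = 1)
(-12 + T(-3))² = (-12 + 1)² = (-11)² = 121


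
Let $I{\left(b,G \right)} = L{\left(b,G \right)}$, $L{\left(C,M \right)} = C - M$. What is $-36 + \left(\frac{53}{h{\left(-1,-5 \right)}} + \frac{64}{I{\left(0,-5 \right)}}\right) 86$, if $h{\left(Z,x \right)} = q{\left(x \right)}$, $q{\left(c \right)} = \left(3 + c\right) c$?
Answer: $\frac{7603}{5} \approx 1520.6$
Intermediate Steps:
$q{\left(c \right)} = c \left(3 + c\right)$
$h{\left(Z,x \right)} = x \left(3 + x\right)$
$I{\left(b,G \right)} = b - G$
$-36 + \left(\frac{53}{h{\left(-1,-5 \right)}} + \frac{64}{I{\left(0,-5 \right)}}\right) 86 = -36 + \left(\frac{53}{\left(-5\right) \left(3 - 5\right)} + \frac{64}{0 - -5}\right) 86 = -36 + \left(\frac{53}{\left(-5\right) \left(-2\right)} + \frac{64}{0 + 5}\right) 86 = -36 + \left(\frac{53}{10} + \frac{64}{5}\right) 86 = -36 + \frac{181}{10} \cdot 86 = -36 + \frac{7783}{5} = \frac{7603}{5}$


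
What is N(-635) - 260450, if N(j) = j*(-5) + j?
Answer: -257910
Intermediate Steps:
N(j) = -4*j (N(j) = -5*j + j = -4*j)
N(-635) - 260450 = -4*(-635) - 260450 = 2540 - 260450 = -257910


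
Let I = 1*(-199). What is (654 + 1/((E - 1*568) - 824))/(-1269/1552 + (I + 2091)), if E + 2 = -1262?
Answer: 168491231/487229090 ≈ 0.34582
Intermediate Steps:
E = -1264 (E = -2 - 1262 = -1264)
I = -199
(654 + 1/((E - 1*568) - 824))/(-1269/1552 + (I + 2091)) = (654 + 1/((-1264 - 1*568) - 824))/(-1269/1552 + (-199 + 2091)) = (654 + 1/((-1264 - 568) - 824))/(-1269*1/1552 + 1892) = (654 + 1/(-1832 - 824))/(-1269/1552 + 1892) = (654 + 1/(-2656))/(2935115/1552) = (654 - 1/2656)*(1552/2935115) = (1737023/2656)*(1552/2935115) = 168491231/487229090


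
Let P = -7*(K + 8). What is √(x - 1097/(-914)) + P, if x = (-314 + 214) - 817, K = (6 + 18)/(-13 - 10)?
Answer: -1120/23 + I*√765055474/914 ≈ -48.696 + 30.262*I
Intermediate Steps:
K = -24/23 (K = 24/(-23) = 24*(-1/23) = -24/23 ≈ -1.0435)
x = -917 (x = -100 - 817 = -917)
P = -1120/23 (P = -7*(-24/23 + 8) = -7*160/23 = -1120/23 ≈ -48.696)
√(x - 1097/(-914)) + P = √(-917 - 1097/(-914)) - 1120/23 = √(-917 - 1097*(-1/914)) - 1120/23 = √(-917 + 1097/914) - 1120/23 = √(-837041/914) - 1120/23 = I*√765055474/914 - 1120/23 = -1120/23 + I*√765055474/914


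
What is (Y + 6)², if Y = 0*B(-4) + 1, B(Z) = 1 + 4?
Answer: 49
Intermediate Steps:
B(Z) = 5
Y = 1 (Y = 0*5 + 1 = 0 + 1 = 1)
(Y + 6)² = (1 + 6)² = 7² = 49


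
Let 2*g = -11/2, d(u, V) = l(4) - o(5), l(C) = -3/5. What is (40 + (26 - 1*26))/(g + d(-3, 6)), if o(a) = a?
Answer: -800/167 ≈ -4.7904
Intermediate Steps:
l(C) = -⅗ (l(C) = -3*⅕ = -⅗)
d(u, V) = -28/5 (d(u, V) = -⅗ - 1*5 = -⅗ - 5 = -28/5)
g = -11/4 (g = (-11/2)/2 = (-11*½)/2 = (½)*(-11/2) = -11/4 ≈ -2.7500)
(40 + (26 - 1*26))/(g + d(-3, 6)) = (40 + (26 - 1*26))/(-11/4 - 28/5) = (40 + (26 - 26))/(-167/20) = (40 + 0)*(-20/167) = 40*(-20/167) = -800/167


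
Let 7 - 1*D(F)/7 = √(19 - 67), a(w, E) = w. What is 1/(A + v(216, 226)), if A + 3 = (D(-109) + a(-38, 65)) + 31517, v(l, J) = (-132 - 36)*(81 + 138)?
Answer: I/(-5267*I + 28*√3) ≈ -0.00018985 + 1.7481e-6*I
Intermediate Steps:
v(l, J) = -36792 (v(l, J) = -168*219 = -36792)
D(F) = 49 - 28*I*√3 (D(F) = 49 - 7*√(19 - 67) = 49 - 28*I*√3)
A = 31525 - 28*I*√3 (A = -3 + (((49 - 28*I*√3) - 38) + 31517) = -3 + ((11 - 28*I*√3) + 31517) = -3 + (31528 - 28*I*√3) = 31525 - 28*I*√3 ≈ 31525.0 - 48.497*I)
1/(A + v(216, 226)) = 1/((31525 - 28*I*√3) - 36792) = 1/(-5267 - 28*I*√3)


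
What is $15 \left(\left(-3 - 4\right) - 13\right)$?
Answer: $-300$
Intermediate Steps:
$15 \left(\left(-3 - 4\right) - 13\right) = 15 \left(-7 - 13\right) = 15 \left(-20\right) = -300$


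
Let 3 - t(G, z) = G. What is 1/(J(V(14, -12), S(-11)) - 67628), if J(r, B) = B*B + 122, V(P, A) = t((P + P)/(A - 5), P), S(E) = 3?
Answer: -1/67497 ≈ -1.4815e-5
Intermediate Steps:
t(G, z) = 3 - G
V(P, A) = 3 - 2*P/(-5 + A) (V(P, A) = 3 - (P + P)/(A - 5) = 3 - 2*P/(-5 + A))
J(r, B) = 122 + B² (J(r, B) = B² + 122 = 122 + B²)
1/(J(V(14, -12), S(-11)) - 67628) = 1/((122 + 3²) - 67628) = 1/((122 + 9) - 67628) = 1/(131 - 67628) = 1/(-67497) = -1/67497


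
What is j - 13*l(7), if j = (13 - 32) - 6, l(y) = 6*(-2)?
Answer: 131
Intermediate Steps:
l(y) = -12
j = -25 (j = -19 - 6 = -25)
j - 13*l(7) = -25 - 13*(-12) = -25 + 156 = 131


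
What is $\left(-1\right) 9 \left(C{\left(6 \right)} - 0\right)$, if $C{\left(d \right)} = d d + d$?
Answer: $-378$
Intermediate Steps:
$C{\left(d \right)} = d + d^{2}$ ($C{\left(d \right)} = d^{2} + d = d + d^{2}$)
$\left(-1\right) 9 \left(C{\left(6 \right)} - 0\right) = \left(-1\right) 9 \left(6 \left(1 + 6\right) - 0\right) = - 9 \left(6 \cdot 7 + 0\right) = - 9 \left(42 + 0\right) = \left(-9\right) 42 = -378$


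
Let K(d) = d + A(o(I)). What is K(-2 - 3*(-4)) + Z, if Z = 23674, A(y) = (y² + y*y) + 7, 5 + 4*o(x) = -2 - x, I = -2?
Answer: 189553/8 ≈ 23694.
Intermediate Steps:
o(x) = -7/4 - x/4 (o(x) = -5/4 + (-2 - x)/4 = -5/4 + (-½ - x/4) = -7/4 - x/4)
A(y) = 7 + 2*y² (A(y) = (y² + y²) + 7 = 2*y² + 7 = 7 + 2*y²)
K(d) = 81/8 + d (K(d) = d + (7 + 2*(-7/4 - ¼*(-2))²) = d + (7 + 2*(-7/4 + ½)²) = d + (7 + 2*(-5/4)²) = d + (7 + 2*(25/16)) = d + (7 + 25/8) = d + 81/8 = 81/8 + d)
K(-2 - 3*(-4)) + Z = (81/8 + (-2 - 3*(-4))) + 23674 = (81/8 + (-2 + 12)) + 23674 = (81/8 + 10) + 23674 = 161/8 + 23674 = 189553/8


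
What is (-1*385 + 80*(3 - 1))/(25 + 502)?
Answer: -225/527 ≈ -0.42694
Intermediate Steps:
(-1*385 + 80*(3 - 1))/(25 + 502) = (-385 + 80*2)/527 = (-385 + 160)*(1/527) = -225*1/527 = -225/527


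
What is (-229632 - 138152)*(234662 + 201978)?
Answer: -160589205760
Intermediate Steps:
(-229632 - 138152)*(234662 + 201978) = -367784*436640 = -160589205760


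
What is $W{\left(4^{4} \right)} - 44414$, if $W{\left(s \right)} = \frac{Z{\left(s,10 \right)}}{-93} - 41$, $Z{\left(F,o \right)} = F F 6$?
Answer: $- \frac{1509177}{31} \approx -48683.0$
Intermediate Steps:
$Z{\left(F,o \right)} = 6 F^{2}$ ($Z{\left(F,o \right)} = F^{2} \cdot 6 = 6 F^{2}$)
$W{\left(s \right)} = -41 - \frac{2 s^{2}}{31}$ ($W{\left(s \right)} = \frac{6 s^{2}}{-93} - 41 = 6 s^{2} \left(- \frac{1}{93}\right) - 41 = - \frac{2 s^{2}}{31} - 41 = -41 - \frac{2 s^{2}}{31}$)
$W{\left(4^{4} \right)} - 44414 = \left(-41 - \frac{2 \left(4^{4}\right)^{2}}{31}\right) - 44414 = \left(-41 - \frac{2 \cdot 256^{2}}{31}\right) - 44414 = \left(-41 - \frac{131072}{31}\right) - 44414 = - \frac{132343}{31} - 44414 = - \frac{1509177}{31}$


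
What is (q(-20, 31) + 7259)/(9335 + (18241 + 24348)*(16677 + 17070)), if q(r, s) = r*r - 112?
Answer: 7547/1437260318 ≈ 5.2510e-6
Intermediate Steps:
q(r, s) = -112 + r² (q(r, s) = r² - 112 = -112 + r²)
(q(-20, 31) + 7259)/(9335 + (18241 + 24348)*(16677 + 17070)) = ((-112 + (-20)²) + 7259)/(9335 + (18241 + 24348)*(16677 + 17070)) = ((-112 + 400) + 7259)/(9335 + 42589*33747) = (288 + 7259)/(9335 + 1437250983) = 7547/1437260318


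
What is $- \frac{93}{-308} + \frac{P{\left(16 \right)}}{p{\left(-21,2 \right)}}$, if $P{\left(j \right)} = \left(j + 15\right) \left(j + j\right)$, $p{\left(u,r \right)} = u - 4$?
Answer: $- \frac{303211}{7700} \approx -39.378$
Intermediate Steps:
$p{\left(u,r \right)} = -4 + u$
$P{\left(j \right)} = 2 j \left(15 + j\right)$ ($P{\left(j \right)} = \left(15 + j\right) 2 j = 2 j \left(15 + j\right)$)
$- \frac{93}{-308} + \frac{P{\left(16 \right)}}{p{\left(-21,2 \right)}} = - \frac{93}{-308} + \frac{2 \cdot 16 \left(15 + 16\right)}{-4 - 21} = \left(-93\right) \left(- \frac{1}{308}\right) + \frac{2 \cdot 16 \cdot 31}{-25} = \frac{93}{308} + 992 \left(- \frac{1}{25}\right) = \frac{93}{308} - \frac{992}{25} = - \frac{303211}{7700}$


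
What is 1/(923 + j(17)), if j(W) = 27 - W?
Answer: 1/933 ≈ 0.0010718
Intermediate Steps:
1/(923 + j(17)) = 1/(923 + (27 - 1*17)) = 1/(923 + (27 - 17)) = 1/(923 + 10) = 1/933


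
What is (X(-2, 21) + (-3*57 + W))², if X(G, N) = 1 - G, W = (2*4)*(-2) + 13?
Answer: 29241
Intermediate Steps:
W = -3 (W = 8*(-2) + 13 = -16 + 13 = -3)
(X(-2, 21) + (-3*57 + W))² = ((1 - 1*(-2)) + (-3*57 - 3))² = ((1 + 2) + (-171 - 3))² = (3 - 174)² = (-171)² = 29241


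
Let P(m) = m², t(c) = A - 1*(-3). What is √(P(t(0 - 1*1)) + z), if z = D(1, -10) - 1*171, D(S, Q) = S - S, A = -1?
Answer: I*√167 ≈ 12.923*I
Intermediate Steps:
D(S, Q) = 0
t(c) = 2 (t(c) = -1 - 1*(-3) = -1 + 3 = 2)
z = -171 (z = 0 - 1*171 = 0 - 171 = -171)
√(P(t(0 - 1*1)) + z) = √(2² - 171) = √(4 - 171) = √(-167) = I*√167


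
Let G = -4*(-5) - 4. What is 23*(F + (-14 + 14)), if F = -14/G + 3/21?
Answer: -943/56 ≈ -16.839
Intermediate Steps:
G = 16 (G = 20 - 4 = 16)
F = -41/56 (F = -14/16 + 3/21 = -14*1/16 + 3*(1/21) = -7/8 + ⅐ = -41/56 ≈ -0.73214)
23*(F + (-14 + 14)) = 23*(-41/56 + (-14 + 14)) = 23*(-41/56 + 0) = 23*(-41/56) = -943/56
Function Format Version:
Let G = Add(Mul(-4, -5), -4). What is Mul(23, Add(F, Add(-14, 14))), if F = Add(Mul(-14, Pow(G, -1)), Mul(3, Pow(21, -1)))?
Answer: Rational(-943, 56) ≈ -16.839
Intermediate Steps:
G = 16 (G = Add(20, -4) = 16)
F = Rational(-41, 56) (F = Add(Mul(-14, Pow(16, -1)), Mul(3, Pow(21, -1))) = Add(Mul(-14, Rational(1, 16)), Mul(3, Rational(1, 21))) = Add(Rational(-7, 8), Rational(1, 7)) = Rational(-41, 56) ≈ -0.73214)
Mul(23, Add(F, Add(-14, 14))) = Mul(23, Add(Rational(-41, 56), Add(-14, 14))) = Mul(23, Add(Rational(-41, 56), 0)) = Mul(23, Rational(-41, 56)) = Rational(-943, 56)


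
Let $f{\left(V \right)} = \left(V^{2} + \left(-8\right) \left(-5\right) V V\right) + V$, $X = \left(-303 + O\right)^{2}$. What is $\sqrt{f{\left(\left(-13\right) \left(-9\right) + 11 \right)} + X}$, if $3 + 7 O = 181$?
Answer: $\frac{\sqrt{36696977}}{7} \approx 865.4$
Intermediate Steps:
$O = \frac{178}{7}$ ($O = - \frac{3}{7} + \frac{1}{7} \cdot 181 = - \frac{3}{7} + \frac{181}{7} = \frac{178}{7} \approx 25.429$)
$X = \frac{3775249}{49}$ ($X = \left(-303 + \frac{178}{7}\right)^{2} = \left(- \frac{1943}{7}\right)^{2} = \frac{3775249}{49} \approx 77046.0$)
$f{\left(V \right)} = V + 41 V^{2}$ ($f{\left(V \right)} = \left(V^{2} + 40 V V\right) + V = \left(V^{2} + 40 V^{2}\right) + V = 41 V^{2} + V = V + 41 V^{2}$)
$\sqrt{f{\left(\left(-13\right) \left(-9\right) + 11 \right)} + X} = \sqrt{\left(\left(-13\right) \left(-9\right) + 11\right) \left(1 + 41 \left(\left(-13\right) \left(-9\right) + 11\right)\right) + \frac{3775249}{49}} = \sqrt{\left(117 + 11\right) \left(1 + 41 \left(117 + 11\right)\right) + \frac{3775249}{49}} = \sqrt{128 \left(1 + 41 \cdot 128\right) + \frac{3775249}{49}} = \sqrt{128 \left(1 + 5248\right) + \frac{3775249}{49}} = \sqrt{128 \cdot 5249 + \frac{3775249}{49}} = \sqrt{671872 + \frac{3775249}{49}} = \sqrt{\frac{36696977}{49}} = \frac{\sqrt{36696977}}{7}$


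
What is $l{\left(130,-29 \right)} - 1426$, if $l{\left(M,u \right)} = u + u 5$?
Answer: $-1600$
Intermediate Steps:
$l{\left(M,u \right)} = 6 u$ ($l{\left(M,u \right)} = u + 5 u = 6 u$)
$l{\left(130,-29 \right)} - 1426 = 6 \left(-29\right) - 1426 = -174 - 1426 = -1600$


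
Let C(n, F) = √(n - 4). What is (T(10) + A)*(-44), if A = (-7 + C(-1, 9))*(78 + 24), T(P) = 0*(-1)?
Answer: 31416 - 4488*I*√5 ≈ 31416.0 - 10035.0*I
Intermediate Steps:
T(P) = 0
C(n, F) = √(-4 + n)
A = -714 + 102*I*√5 (A = (-7 + √(-4 - 1))*(78 + 24) = (-7 + √(-5))*102 = (-7 + I*√5)*102 = -714 + 102*I*√5 ≈ -714.0 + 228.08*I)
(T(10) + A)*(-44) = (0 + (-714 + 102*I*√5))*(-44) = (-714 + 102*I*√5)*(-44) = 31416 - 4488*I*√5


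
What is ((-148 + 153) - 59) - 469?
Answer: -523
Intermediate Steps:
((-148 + 153) - 59) - 469 = (5 - 59) - 469 = -54 - 469 = -523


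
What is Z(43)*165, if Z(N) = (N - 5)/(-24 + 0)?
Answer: -1045/4 ≈ -261.25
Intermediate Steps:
Z(N) = 5/24 - N/24 (Z(N) = (-5 + N)/(-24) = (-5 + N)*(-1/24) = 5/24 - N/24)
Z(43)*165 = (5/24 - 1/24*43)*165 = (5/24 - 43/24)*165 = -19/12*165 = -1045/4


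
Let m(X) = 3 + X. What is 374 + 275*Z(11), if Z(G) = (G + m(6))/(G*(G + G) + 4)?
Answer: 48752/123 ≈ 396.36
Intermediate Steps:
Z(G) = (9 + G)/(4 + 2*G**2) (Z(G) = (G + (3 + 6))/(G*(G + G) + 4) = (G + 9)/(G*(2*G) + 4) = (9 + G)/(2*G**2 + 4) = (9 + G)/(4 + 2*G**2))
374 + 275*Z(11) = 374 + 275*((9 + 11)/(2*(2 + 11**2))) = 374 + 275*((1/2)*20/(2 + 121)) = 374 + 275*((1/2)*20/123) = 374 + 275*((1/2)*(1/123)*20) = 374 + 275*(10/123) = 374 + 2750/123 = 48752/123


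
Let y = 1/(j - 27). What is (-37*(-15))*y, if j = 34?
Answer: 555/7 ≈ 79.286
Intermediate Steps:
y = 1/7 (y = 1/(34 - 27) = 1/7 ≈ 0.14286)
(-37*(-15))*y = -37*(-15)*(1/7) = 555*(1/7) = 555/7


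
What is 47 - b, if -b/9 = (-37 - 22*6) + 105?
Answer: -529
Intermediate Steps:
b = 576 (b = -9*((-37 - 22*6) + 105) = -9*((-37 - 132) + 105) = -9*(-169 + 105) = -9*(-64) = 576)
47 - b = 47 - 1*576 = 47 - 576 = -529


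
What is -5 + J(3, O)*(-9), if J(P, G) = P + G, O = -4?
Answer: 4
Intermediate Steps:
J(P, G) = G + P
-5 + J(3, O)*(-9) = -5 + (-4 + 3)*(-9) = -5 - 1*(-9) = -5 + 9 = 4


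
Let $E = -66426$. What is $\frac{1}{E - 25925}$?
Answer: $- \frac{1}{92351} \approx -1.0828 \cdot 10^{-5}$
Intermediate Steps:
$\frac{1}{E - 25925} = \frac{1}{-66426 - 25925} = \frac{1}{-92351} = - \frac{1}{92351}$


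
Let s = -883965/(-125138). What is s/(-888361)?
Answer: -883965/111167718818 ≈ -7.9516e-6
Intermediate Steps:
s = 883965/125138 (s = -883965*(-1/125138) = 883965/125138 ≈ 7.0639)
s/(-888361) = (883965/125138)/(-888361) = (883965/125138)*(-1/888361) = -883965/111167718818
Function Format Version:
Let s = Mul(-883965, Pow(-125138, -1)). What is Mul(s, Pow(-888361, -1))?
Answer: Rational(-883965, 111167718818) ≈ -7.9516e-6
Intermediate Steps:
s = Rational(883965, 125138) (s = Mul(-883965, Rational(-1, 125138)) = Rational(883965, 125138) ≈ 7.0639)
Mul(s, Pow(-888361, -1)) = Mul(Rational(883965, 125138), Pow(-888361, -1)) = Mul(Rational(883965, 125138), Rational(-1, 888361)) = Rational(-883965, 111167718818)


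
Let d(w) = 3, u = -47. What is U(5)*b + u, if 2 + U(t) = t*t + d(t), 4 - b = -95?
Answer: 2527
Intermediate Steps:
b = 99 (b = 4 - 1*(-95) = 4 + 95 = 99)
U(t) = 1 + t² (U(t) = -2 + (t*t + 3) = -2 + (t² + 3) = -2 + (3 + t²) = 1 + t²)
U(5)*b + u = (1 + 5²)*99 - 47 = (1 + 25)*99 - 47 = 26*99 - 47 = 2574 - 47 = 2527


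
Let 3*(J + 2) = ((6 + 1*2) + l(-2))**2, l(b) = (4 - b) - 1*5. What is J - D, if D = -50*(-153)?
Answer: -7625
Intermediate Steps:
D = 7650
l(b) = -1 - b (l(b) = (4 - b) - 5 = -1 - b)
J = 25 (J = -2 + ((6 + 1*2) + (-1 - 1*(-2)))**2/3 = -2 + ((6 + 2) + (-1 + 2))**2/3 = -2 + (8 + 1)**2/3 = -2 + (1/3)*9**2 = -2 + (1/3)*81 = -2 + 27 = 25)
J - D = 25 - 1*7650 = 25 - 7650 = -7625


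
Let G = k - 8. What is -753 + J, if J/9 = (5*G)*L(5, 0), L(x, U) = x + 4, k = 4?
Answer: -2373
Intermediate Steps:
G = -4 (G = 4 - 8 = -4)
L(x, U) = 4 + x
J = -1620 (J = 9*((5*(-4))*(4 + 5)) = 9*(-20*9) = 9*(-180) = -1620)
-753 + J = -753 - 1620 = -2373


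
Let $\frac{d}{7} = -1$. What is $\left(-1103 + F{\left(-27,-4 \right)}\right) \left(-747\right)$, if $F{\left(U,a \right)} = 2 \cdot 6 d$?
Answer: $886689$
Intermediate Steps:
$d = -7$ ($d = 7 \left(-1\right) = -7$)
$F{\left(U,a \right)} = -84$ ($F{\left(U,a \right)} = 2 \cdot 6 \left(-7\right) = 12 \left(-7\right) = -84$)
$\left(-1103 + F{\left(-27,-4 \right)}\right) \left(-747\right) = \left(-1103 - 84\right) \left(-747\right) = \left(-1187\right) \left(-747\right) = 886689$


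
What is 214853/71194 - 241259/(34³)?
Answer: -4365805467/1399104488 ≈ -3.1204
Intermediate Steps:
214853/71194 - 241259/(34³) = 214853*(1/71194) - 241259/39304 = 214853/71194 - 241259*1/39304 = 214853/71194 - 241259/39304 = -4365805467/1399104488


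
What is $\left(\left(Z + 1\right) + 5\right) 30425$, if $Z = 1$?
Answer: $212975$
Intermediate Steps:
$\left(\left(Z + 1\right) + 5\right) 30425 = \left(\left(1 + 1\right) + 5\right) 30425 = \left(2 + 5\right) 30425 = 7 \cdot 30425 = 212975$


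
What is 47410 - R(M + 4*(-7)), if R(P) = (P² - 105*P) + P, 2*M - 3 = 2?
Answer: 176431/4 ≈ 44108.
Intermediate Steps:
M = 5/2 (M = 3/2 + (½)*2 = 3/2 + 1 = 5/2 ≈ 2.5000)
R(P) = P² - 104*P
47410 - R(M + 4*(-7)) = 47410 - (5/2 + 4*(-7))*(-104 + (5/2 + 4*(-7))) = 47410 - (5/2 - 28)*(-104 + (5/2 - 28)) = 47410 - (-51)*(-104 - 51/2)/2 = 47410 - (-51)*(-259)/(2*2) = 47410 - 1*13209/4 = 47410 - 13209/4 = 176431/4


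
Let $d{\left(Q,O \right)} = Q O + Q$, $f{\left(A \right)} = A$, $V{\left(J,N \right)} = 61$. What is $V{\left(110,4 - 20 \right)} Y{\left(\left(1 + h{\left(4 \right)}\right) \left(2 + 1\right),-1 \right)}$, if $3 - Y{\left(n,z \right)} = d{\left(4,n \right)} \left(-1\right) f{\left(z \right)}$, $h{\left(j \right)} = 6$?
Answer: $-5185$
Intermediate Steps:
$d{\left(Q,O \right)} = Q + O Q$ ($d{\left(Q,O \right)} = O Q + Q = Q + O Q$)
$Y{\left(n,z \right)} = 3 - z \left(-4 - 4 n\right)$ ($Y{\left(n,z \right)} = 3 - 4 \left(1 + n\right) \left(-1\right) z = 3 - \left(4 + 4 n\right) \left(-1\right) z = 3 - \left(-4 - 4 n\right) z = 3 - z \left(-4 - 4 n\right)$)
$V{\left(110,4 - 20 \right)} Y{\left(\left(1 + h{\left(4 \right)}\right) \left(2 + 1\right),-1 \right)} = 61 \left(3 + 4 \left(-1\right) \left(1 + \left(1 + 6\right) \left(2 + 1\right)\right)\right) = 61 \left(3 + 4 \left(-1\right) \left(1 + 7 \cdot 3\right)\right) = 61 \left(3 + 4 \left(-1\right) \left(1 + 21\right)\right) = 61 \left(3 + 4 \left(-1\right) 22\right) = 61 \left(3 - 88\right) = 61 \left(-85\right) = -5185$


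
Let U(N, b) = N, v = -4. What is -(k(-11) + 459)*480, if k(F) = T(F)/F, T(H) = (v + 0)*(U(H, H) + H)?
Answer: -216480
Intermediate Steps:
T(H) = -8*H (T(H) = (-4 + 0)*(H + H) = -8*H)
k(F) = -8 (k(F) = (-8*F)/F = -8)
-(k(-11) + 459)*480 = -(-8 + 459)*480 = -451*480 = -1*216480 = -216480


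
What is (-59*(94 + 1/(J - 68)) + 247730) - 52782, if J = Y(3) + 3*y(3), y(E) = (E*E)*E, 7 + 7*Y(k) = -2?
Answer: 15530551/82 ≈ 1.8940e+5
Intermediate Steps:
Y(k) = -9/7 (Y(k) = -1 + (⅐)*(-2) = -1 - 2/7 = -9/7)
y(E) = E³ (y(E) = E²*E = E³)
J = 558/7 (J = -9/7 + 3*3³ = -9/7 + 3*27 = -9/7 + 81 = 558/7 ≈ 79.714)
(-59*(94 + 1/(J - 68)) + 247730) - 52782 = (-59*(94 + 1/(558/7 - 68)) + 247730) - 52782 = (-59*(94 + 1/(82/7)) + 247730) - 52782 = (-59*(94 + 7/82) + 247730) - 52782 = (-59*7715/82 + 247730) - 52782 = (-455185/82 + 247730) - 52782 = 19858675/82 - 52782 = 15530551/82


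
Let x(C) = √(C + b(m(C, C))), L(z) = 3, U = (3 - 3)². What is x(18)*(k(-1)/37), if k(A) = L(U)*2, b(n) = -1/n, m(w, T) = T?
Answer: √646/37 ≈ 0.68693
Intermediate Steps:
U = 0 (U = 0² = 0)
x(C) = √(C - 1/C)
k(A) = 6 (k(A) = 3*2 = 6)
x(18)*(k(-1)/37) = √(18 - 1/18)*(6/37) = √(323/18)*(6/37) = (√646/6)*(6/37) = √646/37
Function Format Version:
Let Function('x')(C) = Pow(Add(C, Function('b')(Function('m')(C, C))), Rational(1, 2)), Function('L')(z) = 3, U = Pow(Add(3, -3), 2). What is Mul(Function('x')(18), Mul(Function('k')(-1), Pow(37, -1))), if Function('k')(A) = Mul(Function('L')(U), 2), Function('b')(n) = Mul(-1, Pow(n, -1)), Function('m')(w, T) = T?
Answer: Mul(Rational(1, 37), Pow(646, Rational(1, 2))) ≈ 0.68693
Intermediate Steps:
U = 0 (U = Pow(0, 2) = 0)
Function('x')(C) = Pow(Add(C, Mul(-1, Pow(C, -1))), Rational(1, 2))
Function('k')(A) = 6 (Function('k')(A) = Mul(3, 2) = 6)
Mul(Function('x')(18), Mul(Function('k')(-1), Pow(37, -1))) = Mul(Pow(Add(18, Mul(-1, Pow(18, -1))), Rational(1, 2)), Mul(6, Pow(37, -1))) = Mul(Pow(Add(18, Mul(-1, Rational(1, 18))), Rational(1, 2)), Mul(6, Rational(1, 37))) = Mul(Pow(Add(18, Rational(-1, 18)), Rational(1, 2)), Rational(6, 37)) = Mul(Pow(Rational(323, 18), Rational(1, 2)), Rational(6, 37)) = Mul(Mul(Rational(1, 6), Pow(646, Rational(1, 2))), Rational(6, 37)) = Mul(Rational(1, 37), Pow(646, Rational(1, 2)))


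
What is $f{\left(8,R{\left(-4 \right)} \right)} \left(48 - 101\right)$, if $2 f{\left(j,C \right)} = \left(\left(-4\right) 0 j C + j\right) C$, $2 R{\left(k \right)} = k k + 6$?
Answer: $-2332$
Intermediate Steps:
$R{\left(k \right)} = 3 + \frac{k^{2}}{2}$ ($R{\left(k \right)} = \frac{k k + 6}{2} = \frac{k^{2} + 6}{2} = \frac{6 + k^{2}}{2} = 3 + \frac{k^{2}}{2}$)
$f{\left(j,C \right)} = \frac{C j}{2}$ ($f{\left(j,C \right)} = \frac{\left(\left(-4\right) 0 j C + j\right) C}{2} = \frac{\left(0 j C + j\right) C}{2} = \frac{\left(0 C + j\right) C}{2} = \frac{\left(0 + j\right) C}{2} = \frac{j C}{2} = \frac{C j}{2}$)
$f{\left(8,R{\left(-4 \right)} \right)} \left(48 - 101\right) = \frac{1}{2} \left(3 + \frac{\left(-4\right)^{2}}{2}\right) 8 \left(48 - 101\right) = \frac{1}{2} \left(3 + \frac{1}{2} \cdot 16\right) 8 \left(-53\right) = \frac{1}{2} \left(3 + 8\right) 8 \left(-53\right) = \frac{1}{2} \cdot 11 \cdot 8 \left(-53\right) = 44 \left(-53\right) = -2332$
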